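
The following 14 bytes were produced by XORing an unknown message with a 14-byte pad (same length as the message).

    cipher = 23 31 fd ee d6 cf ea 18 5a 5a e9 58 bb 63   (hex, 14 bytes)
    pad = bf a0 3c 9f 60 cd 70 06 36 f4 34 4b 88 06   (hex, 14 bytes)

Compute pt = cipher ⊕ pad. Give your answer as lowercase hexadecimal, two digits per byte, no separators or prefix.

9c91c171b6029a1e6caedd133365

XOR is its own inverse, so applying the key byte-wise gives the result directly.
byte 0: 00100011 xor 10111111 = 10011100
byte 1: 00110001 xor 10100000 = 10010001
byte 2: 11111101 xor 00111100 = 11000001
byte 3: 11101110 xor 10011111 = 01110001
byte 4: 11010110 xor 01100000 = 10110110
byte 5: 11001111 xor 11001101 = 00000010
byte 6: 11101010 xor 01110000 = 10011010
byte 7: 00011000 xor 00000110 = 00011110
byte 8: 01011010 xor 00110110 = 01101100
byte 9: 01011010 xor 11110100 = 10101110
byte 10: 11101001 xor 00110100 = 11011101
byte 11: 01011000 xor 01001011 = 00010011
byte 12: 10111011 xor 10001000 = 00110011
byte 13: 01100011 xor 00000110 = 01100101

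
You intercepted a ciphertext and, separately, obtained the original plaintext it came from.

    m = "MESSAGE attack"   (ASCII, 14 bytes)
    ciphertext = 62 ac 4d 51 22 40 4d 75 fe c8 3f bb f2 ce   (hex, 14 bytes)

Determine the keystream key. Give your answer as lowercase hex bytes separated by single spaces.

2f e9 1e 02 63 07 08 55 9f bc 4b da 91 a5

Since ciphertext = m ⊕ key, XORing both sides with m gives key = m ⊕ ciphertext.
4d ⊕ 62 = 2f
45 ⊕ ac = e9
53 ⊕ 4d = 1e
53 ⊕ 51 = 02
41 ⊕ 22 = 63
47 ⊕ 40 = 07
45 ⊕ 4d = 08
20 ⊕ 75 = 55
61 ⊕ fe = 9f
74 ⊕ c8 = bc
74 ⊕ 3f = 4b
61 ⊕ bb = da
63 ⊕ f2 = 91
6b ⊕ ce = a5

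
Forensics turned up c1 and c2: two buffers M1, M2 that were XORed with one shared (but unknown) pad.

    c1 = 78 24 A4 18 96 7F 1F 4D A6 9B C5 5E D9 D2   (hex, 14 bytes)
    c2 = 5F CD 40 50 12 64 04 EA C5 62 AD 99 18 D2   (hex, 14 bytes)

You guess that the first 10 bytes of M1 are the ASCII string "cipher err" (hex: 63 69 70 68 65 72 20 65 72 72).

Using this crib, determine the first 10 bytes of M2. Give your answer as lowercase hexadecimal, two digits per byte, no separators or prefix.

First, c1 ⊕ c2 = (M1 ⊕ K) ⊕ (M2 ⊕ K) = M1 ⊕ M2, so the key drops out. Then M2 = (M1 ⊕ M2) ⊕ M1 over the first 10 bytes.
byte 0: (78 XOR 5f) XOR 63 = 27 XOR 63 = 44
byte 1: (24 XOR cd) XOR 69 = e9 XOR 69 = 80
byte 2: (a4 XOR 40) XOR 70 = e4 XOR 70 = 94
byte 3: (18 XOR 50) XOR 68 = 48 XOR 68 = 20
byte 4: (96 XOR 12) XOR 65 = 84 XOR 65 = e1
byte 5: (7f XOR 64) XOR 72 = 1b XOR 72 = 69
byte 6: (1f XOR 04) XOR 20 = 1b XOR 20 = 3b
byte 7: (4d XOR ea) XOR 65 = a7 XOR 65 = c2
byte 8: (a6 XOR c5) XOR 72 = 63 XOR 72 = 11
byte 9: (9b XOR 62) XOR 72 = f9 XOR 72 = 8b

44809420e1693bc2118b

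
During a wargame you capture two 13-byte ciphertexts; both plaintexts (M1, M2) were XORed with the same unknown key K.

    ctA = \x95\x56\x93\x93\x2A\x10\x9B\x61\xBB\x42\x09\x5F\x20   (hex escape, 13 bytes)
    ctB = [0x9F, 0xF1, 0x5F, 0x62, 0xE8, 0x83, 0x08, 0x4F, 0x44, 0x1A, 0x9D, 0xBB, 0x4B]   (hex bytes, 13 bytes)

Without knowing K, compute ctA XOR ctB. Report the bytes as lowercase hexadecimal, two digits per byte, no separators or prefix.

ctA ⊕ ctB = (M1 ⊕ K) ⊕ (M2 ⊕ K) = M1 ⊕ M2 — the shared key cancels under XOR.
95 ⊕ 9f = 0a
56 ⊕ f1 = a7
93 ⊕ 5f = cc
93 ⊕ 62 = f1
2a ⊕ e8 = c2
10 ⊕ 83 = 93
9b ⊕ 08 = 93
61 ⊕ 4f = 2e
bb ⊕ 44 = ff
42 ⊕ 1a = 58
09 ⊕ 9d = 94
5f ⊕ bb = e4
20 ⊕ 4b = 6b

0aa7ccf1c293932eff5894e46b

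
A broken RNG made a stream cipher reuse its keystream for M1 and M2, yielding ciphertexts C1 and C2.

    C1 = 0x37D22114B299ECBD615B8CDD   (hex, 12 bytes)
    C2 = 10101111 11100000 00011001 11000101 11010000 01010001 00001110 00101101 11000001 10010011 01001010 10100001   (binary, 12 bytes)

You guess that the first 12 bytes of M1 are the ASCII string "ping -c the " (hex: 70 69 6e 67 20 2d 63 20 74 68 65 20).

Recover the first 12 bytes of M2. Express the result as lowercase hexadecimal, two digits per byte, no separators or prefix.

First, C1 ⊕ C2 = (M1 ⊕ K) ⊕ (M2 ⊕ K) = M1 ⊕ M2, so the key drops out. Then M2 = (M1 ⊕ M2) ⊕ M1 over the first 12 bytes.
byte 0: (37 XOR af) XOR 70 = 98 XOR 70 = e8
byte 1: (d2 XOR e0) XOR 69 = 32 XOR 69 = 5b
byte 2: (21 XOR 19) XOR 6e = 38 XOR 6e = 56
byte 3: (14 XOR c5) XOR 67 = d1 XOR 67 = b6
byte 4: (b2 XOR d0) XOR 20 = 62 XOR 20 = 42
byte 5: (99 XOR 51) XOR 2d = c8 XOR 2d = e5
byte 6: (ec XOR 0e) XOR 63 = e2 XOR 63 = 81
byte 7: (bd XOR 2d) XOR 20 = 90 XOR 20 = b0
byte 8: (61 XOR c1) XOR 74 = a0 XOR 74 = d4
byte 9: (5b XOR 93) XOR 68 = c8 XOR 68 = a0
byte 10: (8c XOR 4a) XOR 65 = c6 XOR 65 = a3
byte 11: (dd XOR a1) XOR 20 = 7c XOR 20 = 5c

e85b56b642e581b0d4a0a35c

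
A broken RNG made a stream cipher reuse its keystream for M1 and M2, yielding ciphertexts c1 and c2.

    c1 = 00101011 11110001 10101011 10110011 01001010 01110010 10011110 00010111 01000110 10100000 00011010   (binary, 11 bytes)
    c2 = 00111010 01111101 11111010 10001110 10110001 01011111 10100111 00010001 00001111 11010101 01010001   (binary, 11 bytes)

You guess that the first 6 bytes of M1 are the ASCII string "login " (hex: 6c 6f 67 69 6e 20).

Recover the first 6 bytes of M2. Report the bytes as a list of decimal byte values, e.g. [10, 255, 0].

First, c1 ⊕ c2 = (M1 ⊕ K) ⊕ (M2 ⊕ K) = M1 ⊕ M2, so the key drops out. Then M2 = (M1 ⊕ M2) ⊕ M1 over the first 6 bytes.
byte 0: (2b xor 3a) xor 6c = 11 xor 6c = 7d
byte 1: (f1 xor 7d) xor 6f = 8c xor 6f = e3
byte 2: (ab xor fa) xor 67 = 51 xor 67 = 36
byte 3: (b3 xor 8e) xor 69 = 3d xor 69 = 54
byte 4: (4a xor b1) xor 6e = fb xor 6e = 95
byte 5: (72 xor 5f) xor 20 = 2d xor 20 = 0d

[125, 227, 54, 84, 149, 13]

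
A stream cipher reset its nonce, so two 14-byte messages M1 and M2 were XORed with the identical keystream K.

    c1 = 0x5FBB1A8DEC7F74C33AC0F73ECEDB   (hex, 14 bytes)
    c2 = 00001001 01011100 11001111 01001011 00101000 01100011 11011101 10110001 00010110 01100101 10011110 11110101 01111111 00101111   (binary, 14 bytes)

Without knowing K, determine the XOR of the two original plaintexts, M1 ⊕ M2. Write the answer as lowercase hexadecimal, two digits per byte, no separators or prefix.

56e7d5c6c41ca9722ca569cbb1f4

c1 ⊕ c2 = (M1 ⊕ K) ⊕ (M2 ⊕ K) = M1 ⊕ M2 — the shared key cancels under XOR.
byte 0:  95 xor   9 =  86
byte 1: 187 xor  92 = 231
byte 2:  26 xor 207 = 213
byte 3: 141 xor  75 = 198
byte 4: 236 xor  40 = 196
byte 5: 127 xor  99 =  28
byte 6: 116 xor 221 = 169
byte 7: 195 xor 177 = 114
byte 8:  58 xor  22 =  44
byte 9: 192 xor 101 = 165
byte 10: 247 xor 158 = 105
byte 11:  62 xor 245 = 203
byte 12: 206 xor 127 = 177
byte 13: 219 xor  47 = 244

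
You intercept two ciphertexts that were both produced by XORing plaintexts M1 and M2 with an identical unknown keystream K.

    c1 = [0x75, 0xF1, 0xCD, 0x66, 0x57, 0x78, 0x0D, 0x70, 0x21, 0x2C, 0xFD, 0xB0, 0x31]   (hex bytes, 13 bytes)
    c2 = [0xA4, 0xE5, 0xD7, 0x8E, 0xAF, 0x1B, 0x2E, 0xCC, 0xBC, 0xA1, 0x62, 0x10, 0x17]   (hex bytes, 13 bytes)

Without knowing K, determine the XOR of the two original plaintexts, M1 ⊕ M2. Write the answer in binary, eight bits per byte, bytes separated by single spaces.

11010001 00010100 00011010 11101000 11111000 01100011 00100011 10111100 10011101 10001101 10011111 10100000 00100110

c1 ⊕ c2 = (M1 ⊕ K) ⊕ (M2 ⊕ K) = M1 ⊕ M2 — the shared key cancels under XOR.
byte 0: 75 ⊕ a4 = d1
byte 1: f1 ⊕ e5 = 14
byte 2: cd ⊕ d7 = 1a
byte 3: 66 ⊕ 8e = e8
byte 4: 57 ⊕ af = f8
byte 5: 78 ⊕ 1b = 63
byte 6: 0d ⊕ 2e = 23
byte 7: 70 ⊕ cc = bc
byte 8: 21 ⊕ bc = 9d
byte 9: 2c ⊕ a1 = 8d
byte 10: fd ⊕ 62 = 9f
byte 11: b0 ⊕ 10 = a0
byte 12: 31 ⊕ 17 = 26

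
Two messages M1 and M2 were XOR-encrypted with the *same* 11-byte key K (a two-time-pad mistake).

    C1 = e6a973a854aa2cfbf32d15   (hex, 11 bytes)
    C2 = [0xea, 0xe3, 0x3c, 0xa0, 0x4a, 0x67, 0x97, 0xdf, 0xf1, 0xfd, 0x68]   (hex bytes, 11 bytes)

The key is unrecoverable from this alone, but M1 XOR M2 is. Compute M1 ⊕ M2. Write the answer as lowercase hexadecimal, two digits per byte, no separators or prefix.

C1 ⊕ C2 = (M1 ⊕ K) ⊕ (M2 ⊕ K) = M1 ⊕ M2 — the shared key cancels under XOR.
e6 ⊕ ea = 0c
a9 ⊕ e3 = 4a
73 ⊕ 3c = 4f
a8 ⊕ a0 = 08
54 ⊕ 4a = 1e
aa ⊕ 67 = cd
2c ⊕ 97 = bb
fb ⊕ df = 24
f3 ⊕ f1 = 02
2d ⊕ fd = d0
15 ⊕ 68 = 7d

0c4a4f081ecdbb2402d07d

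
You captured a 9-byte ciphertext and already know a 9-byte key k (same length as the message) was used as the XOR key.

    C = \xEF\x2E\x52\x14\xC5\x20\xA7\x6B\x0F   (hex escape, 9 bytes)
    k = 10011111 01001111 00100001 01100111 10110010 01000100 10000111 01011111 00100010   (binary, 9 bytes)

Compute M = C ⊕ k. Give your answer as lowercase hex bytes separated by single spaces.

XOR is its own inverse, so applying the key byte-wise gives the result directly.
239 XOR 159 = 112
 46 XOR  79 =  97
 82 XOR  33 = 115
 20 XOR 103 = 115
197 XOR 178 = 119
 32 XOR  68 = 100
167 XOR 135 =  32
107 XOR  95 =  52
 15 XOR  34 =  45

70 61 73 73 77 64 20 34 2d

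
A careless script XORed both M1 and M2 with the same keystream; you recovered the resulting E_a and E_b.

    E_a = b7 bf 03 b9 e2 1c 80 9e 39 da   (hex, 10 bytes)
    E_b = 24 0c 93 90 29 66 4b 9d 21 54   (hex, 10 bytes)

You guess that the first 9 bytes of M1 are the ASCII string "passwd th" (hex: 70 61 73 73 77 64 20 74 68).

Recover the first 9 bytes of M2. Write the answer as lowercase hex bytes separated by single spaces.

e3 d2 e3 5a bc 1e eb 77 70

First, E_a ⊕ E_b = (M1 ⊕ K) ⊕ (M2 ⊕ K) = M1 ⊕ M2, so the key drops out. Then M2 = (M1 ⊕ M2) ⊕ M1 over the first 9 bytes.
byte 0: (b7 xor 24) xor 70 = 93 xor 70 = e3
byte 1: (bf xor 0c) xor 61 = b3 xor 61 = d2
byte 2: (03 xor 93) xor 73 = 90 xor 73 = e3
byte 3: (b9 xor 90) xor 73 = 29 xor 73 = 5a
byte 4: (e2 xor 29) xor 77 = cb xor 77 = bc
byte 5: (1c xor 66) xor 64 = 7a xor 64 = 1e
byte 6: (80 xor 4b) xor 20 = cb xor 20 = eb
byte 7: (9e xor 9d) xor 74 = 03 xor 74 = 77
byte 8: (39 xor 21) xor 68 = 18 xor 68 = 70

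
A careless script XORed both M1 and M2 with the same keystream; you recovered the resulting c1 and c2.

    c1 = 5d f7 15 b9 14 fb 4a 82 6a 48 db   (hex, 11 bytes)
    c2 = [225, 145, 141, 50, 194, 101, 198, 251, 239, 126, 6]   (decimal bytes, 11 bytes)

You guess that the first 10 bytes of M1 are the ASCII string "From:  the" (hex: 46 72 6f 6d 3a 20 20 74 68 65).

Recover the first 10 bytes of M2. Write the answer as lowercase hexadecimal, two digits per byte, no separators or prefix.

First, c1 ⊕ c2 = (M1 ⊕ K) ⊕ (M2 ⊕ K) = M1 ⊕ M2, so the key drops out. Then M2 = (M1 ⊕ M2) ⊕ M1 over the first 10 bytes.
byte 0: (5d xor e1) xor 46 = bc xor 46 = fa
byte 1: (f7 xor 91) xor 72 = 66 xor 72 = 14
byte 2: (15 xor 8d) xor 6f = 98 xor 6f = f7
byte 3: (b9 xor 32) xor 6d = 8b xor 6d = e6
byte 4: (14 xor c2) xor 3a = d6 xor 3a = ec
byte 5: (fb xor 65) xor 20 = 9e xor 20 = be
byte 6: (4a xor c6) xor 20 = 8c xor 20 = ac
byte 7: (82 xor fb) xor 74 = 79 xor 74 = 0d
byte 8: (6a xor ef) xor 68 = 85 xor 68 = ed
byte 9: (48 xor 7e) xor 65 = 36 xor 65 = 53

fa14f7e6ecbeac0ded53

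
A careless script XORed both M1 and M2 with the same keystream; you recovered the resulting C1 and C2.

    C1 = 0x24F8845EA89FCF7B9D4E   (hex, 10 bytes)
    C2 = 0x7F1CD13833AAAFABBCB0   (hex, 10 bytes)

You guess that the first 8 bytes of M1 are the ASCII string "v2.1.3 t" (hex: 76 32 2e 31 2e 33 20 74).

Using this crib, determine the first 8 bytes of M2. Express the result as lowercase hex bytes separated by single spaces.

First, C1 ⊕ C2 = (M1 ⊕ K) ⊕ (M2 ⊕ K) = M1 ⊕ M2, so the key drops out. Then M2 = (M1 ⊕ M2) ⊕ M1 over the first 8 bytes.
byte 0: (24 XOR 7f) XOR 76 = 5b XOR 76 = 2d
byte 1: (f8 XOR 1c) XOR 32 = e4 XOR 32 = d6
byte 2: (84 XOR d1) XOR 2e = 55 XOR 2e = 7b
byte 3: (5e XOR 38) XOR 31 = 66 XOR 31 = 57
byte 4: (a8 XOR 33) XOR 2e = 9b XOR 2e = b5
byte 5: (9f XOR aa) XOR 33 = 35 XOR 33 = 06
byte 6: (cf XOR af) XOR 20 = 60 XOR 20 = 40
byte 7: (7b XOR ab) XOR 74 = d0 XOR 74 = a4

2d d6 7b 57 b5 06 40 a4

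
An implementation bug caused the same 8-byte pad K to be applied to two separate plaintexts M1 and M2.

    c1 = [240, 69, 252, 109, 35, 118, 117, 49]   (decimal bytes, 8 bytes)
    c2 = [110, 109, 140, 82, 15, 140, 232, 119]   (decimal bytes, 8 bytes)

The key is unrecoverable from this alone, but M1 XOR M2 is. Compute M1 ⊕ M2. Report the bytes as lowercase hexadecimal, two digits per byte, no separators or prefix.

c1 ⊕ c2 = (M1 ⊕ K) ⊕ (M2 ⊕ K) = M1 ⊕ M2 — the shared key cancels under XOR.
f0 ⊕ 6e = 9e
45 ⊕ 6d = 28
fc ⊕ 8c = 70
6d ⊕ 52 = 3f
23 ⊕ 0f = 2c
76 ⊕ 8c = fa
75 ⊕ e8 = 9d
31 ⊕ 77 = 46

9e28703f2cfa9d46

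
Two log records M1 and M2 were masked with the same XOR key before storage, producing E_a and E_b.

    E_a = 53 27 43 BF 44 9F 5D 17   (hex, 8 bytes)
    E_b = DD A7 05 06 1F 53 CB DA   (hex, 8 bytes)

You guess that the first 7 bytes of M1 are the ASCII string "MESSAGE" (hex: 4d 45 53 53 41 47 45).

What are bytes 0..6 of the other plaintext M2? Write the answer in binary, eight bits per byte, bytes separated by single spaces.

11000011 11000101 00010101 11101010 00011010 10001011 11010011

First, E_a ⊕ E_b = (M1 ⊕ K) ⊕ (M2 ⊕ K) = M1 ⊕ M2, so the key drops out. Then M2 = (M1 ⊕ M2) ⊕ M1 over the first 7 bytes.
byte 0: (53 xor dd) xor 4d = 8e xor 4d = c3
byte 1: (27 xor a7) xor 45 = 80 xor 45 = c5
byte 2: (43 xor 05) xor 53 = 46 xor 53 = 15
byte 3: (bf xor 06) xor 53 = b9 xor 53 = ea
byte 4: (44 xor 1f) xor 41 = 5b xor 41 = 1a
byte 5: (9f xor 53) xor 47 = cc xor 47 = 8b
byte 6: (5d xor cb) xor 45 = 96 xor 45 = d3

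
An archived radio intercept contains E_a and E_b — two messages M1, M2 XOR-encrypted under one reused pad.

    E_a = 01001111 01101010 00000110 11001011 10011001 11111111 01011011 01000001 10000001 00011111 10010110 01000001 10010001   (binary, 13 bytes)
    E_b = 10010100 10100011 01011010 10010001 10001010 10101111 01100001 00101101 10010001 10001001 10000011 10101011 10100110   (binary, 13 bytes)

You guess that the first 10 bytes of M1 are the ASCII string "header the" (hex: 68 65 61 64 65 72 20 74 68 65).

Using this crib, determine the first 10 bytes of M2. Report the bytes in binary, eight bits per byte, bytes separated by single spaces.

First, E_a ⊕ E_b = (M1 ⊕ K) ⊕ (M2 ⊕ K) = M1 ⊕ M2, so the key drops out. Then M2 = (M1 ⊕ M2) ⊕ M1 over the first 10 bytes.
byte 0: (4f ^ 94) ^ 68 = db ^ 68 = b3
byte 1: (6a ^ a3) ^ 65 = c9 ^ 65 = ac
byte 2: (06 ^ 5a) ^ 61 = 5c ^ 61 = 3d
byte 3: (cb ^ 91) ^ 64 = 5a ^ 64 = 3e
byte 4: (99 ^ 8a) ^ 65 = 13 ^ 65 = 76
byte 5: (ff ^ af) ^ 72 = 50 ^ 72 = 22
byte 6: (5b ^ 61) ^ 20 = 3a ^ 20 = 1a
byte 7: (41 ^ 2d) ^ 74 = 6c ^ 74 = 18
byte 8: (81 ^ 91) ^ 68 = 10 ^ 68 = 78
byte 9: (1f ^ 89) ^ 65 = 96 ^ 65 = f3

10110011 10101100 00111101 00111110 01110110 00100010 00011010 00011000 01111000 11110011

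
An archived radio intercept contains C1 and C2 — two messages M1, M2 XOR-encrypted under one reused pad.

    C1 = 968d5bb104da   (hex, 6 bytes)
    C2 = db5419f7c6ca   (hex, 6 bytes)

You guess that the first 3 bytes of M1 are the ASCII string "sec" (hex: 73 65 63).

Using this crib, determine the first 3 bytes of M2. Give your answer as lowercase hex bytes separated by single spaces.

3e bc 21

First, C1 ⊕ C2 = (M1 ⊕ K) ⊕ (M2 ⊕ K) = M1 ⊕ M2, so the key drops out. Then M2 = (M1 ⊕ M2) ⊕ M1 over the first 3 bytes.
byte 0: (96 xor db) xor 73 = 4d xor 73 = 3e
byte 1: (8d xor 54) xor 65 = d9 xor 65 = bc
byte 2: (5b xor 19) xor 63 = 42 xor 63 = 21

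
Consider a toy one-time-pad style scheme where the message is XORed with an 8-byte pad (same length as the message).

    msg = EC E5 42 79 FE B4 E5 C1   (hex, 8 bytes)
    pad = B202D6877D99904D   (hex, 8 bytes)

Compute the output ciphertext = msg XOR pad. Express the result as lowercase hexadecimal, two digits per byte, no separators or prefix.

5ee794fe832d758c

byte 0: ec XOR b2 = 5e
byte 1: e5 XOR 02 = e7
byte 2: 42 XOR d6 = 94
byte 3: 79 XOR 87 = fe
byte 4: fe XOR 7d = 83
byte 5: b4 XOR 99 = 2d
byte 6: e5 XOR 90 = 75
byte 7: c1 XOR 4d = 8c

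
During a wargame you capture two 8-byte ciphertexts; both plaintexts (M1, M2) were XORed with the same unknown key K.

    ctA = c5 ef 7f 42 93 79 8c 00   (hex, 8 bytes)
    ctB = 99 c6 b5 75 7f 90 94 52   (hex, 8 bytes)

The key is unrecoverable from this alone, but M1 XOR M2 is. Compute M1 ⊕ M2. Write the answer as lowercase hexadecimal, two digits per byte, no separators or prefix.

5c29ca37ece91852

ctA ⊕ ctB = (M1 ⊕ K) ⊕ (M2 ⊕ K) = M1 ⊕ M2 — the shared key cancels under XOR.
byte 0: 197 ^ 153 =  92
byte 1: 239 ^ 198 =  41
byte 2: 127 ^ 181 = 202
byte 3:  66 ^ 117 =  55
byte 4: 147 ^ 127 = 236
byte 5: 121 ^ 144 = 233
byte 6: 140 ^ 148 =  24
byte 7:   0 ^  82 =  82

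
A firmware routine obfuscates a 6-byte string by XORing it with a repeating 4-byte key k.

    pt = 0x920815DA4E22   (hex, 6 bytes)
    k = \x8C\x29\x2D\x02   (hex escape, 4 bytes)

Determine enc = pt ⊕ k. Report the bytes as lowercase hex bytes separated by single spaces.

1e 21 38 d8 c2 0b

The 4-byte key repeats, so the effective keystream is 8c 29 2d 02 8c 29.
byte 0: 92 XOR 8c = 1e
byte 1: 08 XOR 29 = 21
byte 2: 15 XOR 2d = 38
byte 3: da XOR 02 = d8
byte 4: 4e XOR 8c = c2
byte 5: 22 XOR 29 = 0b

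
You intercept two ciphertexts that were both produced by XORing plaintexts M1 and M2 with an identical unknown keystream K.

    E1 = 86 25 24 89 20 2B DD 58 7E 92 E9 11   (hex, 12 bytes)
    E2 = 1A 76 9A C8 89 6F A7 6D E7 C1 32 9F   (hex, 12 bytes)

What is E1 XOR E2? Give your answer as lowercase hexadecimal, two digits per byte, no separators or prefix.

9c53be41a9447a359953db8e

E1 ⊕ E2 = (M1 ⊕ K) ⊕ (M2 ⊕ K) = M1 ⊕ M2 — the shared key cancels under XOR.
byte 0: 86 XOR 1a = 9c
byte 1: 25 XOR 76 = 53
byte 2: 24 XOR 9a = be
byte 3: 89 XOR c8 = 41
byte 4: 20 XOR 89 = a9
byte 5: 2b XOR 6f = 44
byte 6: dd XOR a7 = 7a
byte 7: 58 XOR 6d = 35
byte 8: 7e XOR e7 = 99
byte 9: 92 XOR c1 = 53
byte 10: e9 XOR 32 = db
byte 11: 11 XOR 9f = 8e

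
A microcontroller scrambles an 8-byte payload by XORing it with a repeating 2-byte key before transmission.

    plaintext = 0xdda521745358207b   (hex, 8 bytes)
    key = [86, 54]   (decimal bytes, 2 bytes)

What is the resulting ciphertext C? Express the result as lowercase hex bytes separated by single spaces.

8b 93 77 42 05 6e 76 4d

The 2-byte key repeats, so the effective keystream is 56 36 56 36 56 36 56 36.
byte 0: 11011101 ⊕ 01010110 = 10001011
byte 1: 10100101 ⊕ 00110110 = 10010011
byte 2: 00100001 ⊕ 01010110 = 01110111
byte 3: 01110100 ⊕ 00110110 = 01000010
byte 4: 01010011 ⊕ 01010110 = 00000101
byte 5: 01011000 ⊕ 00110110 = 01101110
byte 6: 00100000 ⊕ 01010110 = 01110110
byte 7: 01111011 ⊕ 00110110 = 01001101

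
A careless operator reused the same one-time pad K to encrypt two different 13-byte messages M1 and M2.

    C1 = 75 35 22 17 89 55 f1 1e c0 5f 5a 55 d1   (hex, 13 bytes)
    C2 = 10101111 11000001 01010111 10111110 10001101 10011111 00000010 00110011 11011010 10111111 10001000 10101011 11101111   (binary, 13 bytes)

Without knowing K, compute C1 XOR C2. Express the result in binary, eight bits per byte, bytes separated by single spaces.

11011010 11110100 01110101 10101001 00000100 11001010 11110011 00101101 00011010 11100000 11010010 11111110 00111110

C1 ⊕ C2 = (M1 ⊕ K) ⊕ (M2 ⊕ K) = M1 ⊕ M2 — the shared key cancels under XOR.
75 ⊕ af = da
35 ⊕ c1 = f4
22 ⊕ 57 = 75
17 ⊕ be = a9
89 ⊕ 8d = 04
55 ⊕ 9f = ca
f1 ⊕ 02 = f3
1e ⊕ 33 = 2d
c0 ⊕ da = 1a
5f ⊕ bf = e0
5a ⊕ 88 = d2
55 ⊕ ab = fe
d1 ⊕ ef = 3e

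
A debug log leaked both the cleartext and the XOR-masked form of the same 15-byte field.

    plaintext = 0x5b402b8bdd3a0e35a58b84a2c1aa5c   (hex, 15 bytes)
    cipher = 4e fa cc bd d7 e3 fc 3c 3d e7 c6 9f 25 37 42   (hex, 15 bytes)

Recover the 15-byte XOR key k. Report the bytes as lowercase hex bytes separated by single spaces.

Since cipher = plaintext ⊕ k, XORing both sides with plaintext gives k = plaintext ⊕ cipher.
5b xor 4e = 15
40 xor fa = ba
2b xor cc = e7
8b xor bd = 36
dd xor d7 = 0a
3a xor e3 = d9
0e xor fc = f2
35 xor 3c = 09
a5 xor 3d = 98
8b xor e7 = 6c
84 xor c6 = 42
a2 xor 9f = 3d
c1 xor 25 = e4
aa xor 37 = 9d
5c xor 42 = 1e

15 ba e7 36 0a d9 f2 09 98 6c 42 3d e4 9d 1e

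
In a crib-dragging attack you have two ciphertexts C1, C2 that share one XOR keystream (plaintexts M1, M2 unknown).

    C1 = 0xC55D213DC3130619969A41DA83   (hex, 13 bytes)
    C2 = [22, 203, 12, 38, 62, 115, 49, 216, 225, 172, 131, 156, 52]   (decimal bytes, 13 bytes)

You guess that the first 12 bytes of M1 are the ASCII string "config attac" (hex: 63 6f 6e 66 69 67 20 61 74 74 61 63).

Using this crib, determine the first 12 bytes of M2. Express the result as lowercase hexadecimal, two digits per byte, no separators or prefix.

First, C1 ⊕ C2 = (M1 ⊕ K) ⊕ (M2 ⊕ K) = M1 ⊕ M2, so the key drops out. Then M2 = (M1 ⊕ M2) ⊕ M1 over the first 12 bytes.
byte 0: (c5 ⊕ 16) ⊕ 63 = d3 ⊕ 63 = b0
byte 1: (5d ⊕ cb) ⊕ 6f = 96 ⊕ 6f = f9
byte 2: (21 ⊕ 0c) ⊕ 6e = 2d ⊕ 6e = 43
byte 3: (3d ⊕ 26) ⊕ 66 = 1b ⊕ 66 = 7d
byte 4: (c3 ⊕ 3e) ⊕ 69 = fd ⊕ 69 = 94
byte 5: (13 ⊕ 73) ⊕ 67 = 60 ⊕ 67 = 07
byte 6: (06 ⊕ 31) ⊕ 20 = 37 ⊕ 20 = 17
byte 7: (19 ⊕ d8) ⊕ 61 = c1 ⊕ 61 = a0
byte 8: (96 ⊕ e1) ⊕ 74 = 77 ⊕ 74 = 03
byte 9: (9a ⊕ ac) ⊕ 74 = 36 ⊕ 74 = 42
byte 10: (41 ⊕ 83) ⊕ 61 = c2 ⊕ 61 = a3
byte 11: (da ⊕ 9c) ⊕ 63 = 46 ⊕ 63 = 25

b0f9437d940717a00342a325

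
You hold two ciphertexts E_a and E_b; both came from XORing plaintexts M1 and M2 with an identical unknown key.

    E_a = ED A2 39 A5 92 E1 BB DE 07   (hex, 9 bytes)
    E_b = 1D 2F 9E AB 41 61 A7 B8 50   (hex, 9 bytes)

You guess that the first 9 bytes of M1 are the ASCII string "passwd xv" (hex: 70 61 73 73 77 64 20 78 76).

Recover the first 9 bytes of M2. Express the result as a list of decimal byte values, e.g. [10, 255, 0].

[128, 236, 212, 125, 164, 228, 60, 30, 33]

First, E_a ⊕ E_b = (M1 ⊕ K) ⊕ (M2 ⊕ K) = M1 ⊕ M2, so the key drops out. Then M2 = (M1 ⊕ M2) ⊕ M1 over the first 9 bytes.
byte 0: (ed xor 1d) xor 70 = f0 xor 70 = 80
byte 1: (a2 xor 2f) xor 61 = 8d xor 61 = ec
byte 2: (39 xor 9e) xor 73 = a7 xor 73 = d4
byte 3: (a5 xor ab) xor 73 = 0e xor 73 = 7d
byte 4: (92 xor 41) xor 77 = d3 xor 77 = a4
byte 5: (e1 xor 61) xor 64 = 80 xor 64 = e4
byte 6: (bb xor a7) xor 20 = 1c xor 20 = 3c
byte 7: (de xor b8) xor 78 = 66 xor 78 = 1e
byte 8: (07 xor 50) xor 76 = 57 xor 76 = 21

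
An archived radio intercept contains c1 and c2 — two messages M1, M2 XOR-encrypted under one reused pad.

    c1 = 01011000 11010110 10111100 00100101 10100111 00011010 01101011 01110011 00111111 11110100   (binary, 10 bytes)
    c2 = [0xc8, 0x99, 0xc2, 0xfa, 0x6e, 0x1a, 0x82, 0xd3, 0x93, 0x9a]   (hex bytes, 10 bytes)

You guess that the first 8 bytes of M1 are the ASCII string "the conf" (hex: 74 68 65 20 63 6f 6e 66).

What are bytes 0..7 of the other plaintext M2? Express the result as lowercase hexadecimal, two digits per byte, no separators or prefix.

e4271bffaa6f87c6

First, c1 ⊕ c2 = (M1 ⊕ K) ⊕ (M2 ⊕ K) = M1 ⊕ M2, so the key drops out. Then M2 = (M1 ⊕ M2) ⊕ M1 over the first 8 bytes.
byte 0: (58 xor c8) xor 74 = 90 xor 74 = e4
byte 1: (d6 xor 99) xor 68 = 4f xor 68 = 27
byte 2: (bc xor c2) xor 65 = 7e xor 65 = 1b
byte 3: (25 xor fa) xor 20 = df xor 20 = ff
byte 4: (a7 xor 6e) xor 63 = c9 xor 63 = aa
byte 5: (1a xor 1a) xor 6f = 00 xor 6f = 6f
byte 6: (6b xor 82) xor 6e = e9 xor 6e = 87
byte 7: (73 xor d3) xor 66 = a0 xor 66 = c6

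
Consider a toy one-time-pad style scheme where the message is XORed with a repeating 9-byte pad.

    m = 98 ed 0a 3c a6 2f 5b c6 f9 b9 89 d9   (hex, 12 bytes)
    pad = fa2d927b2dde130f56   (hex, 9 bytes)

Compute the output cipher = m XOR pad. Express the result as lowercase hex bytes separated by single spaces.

62 c0 98 47 8b f1 48 c9 af 43 a4 4b

The 9-byte key repeats, so the effective keystream is fa 2d 92 7b 2d de 13 0f 56 fa 2d 92.
byte 0: 10011000 ^ 11111010 = 01100010
byte 1: 11101101 ^ 00101101 = 11000000
byte 2: 00001010 ^ 10010010 = 10011000
byte 3: 00111100 ^ 01111011 = 01000111
byte 4: 10100110 ^ 00101101 = 10001011
byte 5: 00101111 ^ 11011110 = 11110001
byte 6: 01011011 ^ 00010011 = 01001000
byte 7: 11000110 ^ 00001111 = 11001001
byte 8: 11111001 ^ 01010110 = 10101111
byte 9: 10111001 ^ 11111010 = 01000011
byte 10: 10001001 ^ 00101101 = 10100100
byte 11: 11011001 ^ 10010010 = 01001011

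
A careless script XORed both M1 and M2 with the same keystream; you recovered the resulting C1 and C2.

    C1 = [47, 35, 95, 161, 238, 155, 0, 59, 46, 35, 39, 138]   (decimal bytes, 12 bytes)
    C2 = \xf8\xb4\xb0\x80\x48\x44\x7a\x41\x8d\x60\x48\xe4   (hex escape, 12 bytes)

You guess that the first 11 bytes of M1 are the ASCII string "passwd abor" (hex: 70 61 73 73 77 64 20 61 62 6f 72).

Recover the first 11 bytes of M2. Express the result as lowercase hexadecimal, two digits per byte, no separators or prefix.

a7f69c52d1bb5a1bc12c1d

First, C1 ⊕ C2 = (M1 ⊕ K) ⊕ (M2 ⊕ K) = M1 ⊕ M2, so the key drops out. Then M2 = (M1 ⊕ M2) ⊕ M1 over the first 11 bytes.
byte 0: (2f XOR f8) XOR 70 = d7 XOR 70 = a7
byte 1: (23 XOR b4) XOR 61 = 97 XOR 61 = f6
byte 2: (5f XOR b0) XOR 73 = ef XOR 73 = 9c
byte 3: (a1 XOR 80) XOR 73 = 21 XOR 73 = 52
byte 4: (ee XOR 48) XOR 77 = a6 XOR 77 = d1
byte 5: (9b XOR 44) XOR 64 = df XOR 64 = bb
byte 6: (00 XOR 7a) XOR 20 = 7a XOR 20 = 5a
byte 7: (3b XOR 41) XOR 61 = 7a XOR 61 = 1b
byte 8: (2e XOR 8d) XOR 62 = a3 XOR 62 = c1
byte 9: (23 XOR 60) XOR 6f = 43 XOR 6f = 2c
byte 10: (27 XOR 48) XOR 72 = 6f XOR 72 = 1d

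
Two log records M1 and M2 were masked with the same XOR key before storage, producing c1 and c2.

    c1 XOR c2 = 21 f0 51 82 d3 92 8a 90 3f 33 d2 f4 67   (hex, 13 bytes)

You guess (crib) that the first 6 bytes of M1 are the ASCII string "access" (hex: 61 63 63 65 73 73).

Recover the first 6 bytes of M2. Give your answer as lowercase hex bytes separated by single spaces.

40 93 32 e7 a0 e1

Since c1 ⊕ c2 = M1 ⊕ M2, XORing with the guessed M1 bytes yields the corresponding M2 bytes: M2 = (c1 ⊕ c2) ⊕ M1.
 33 ⊕  97 =  64
240 ⊕  99 = 147
 81 ⊕  99 =  50
130 ⊕ 101 = 231
211 ⊕ 115 = 160
146 ⊕ 115 = 225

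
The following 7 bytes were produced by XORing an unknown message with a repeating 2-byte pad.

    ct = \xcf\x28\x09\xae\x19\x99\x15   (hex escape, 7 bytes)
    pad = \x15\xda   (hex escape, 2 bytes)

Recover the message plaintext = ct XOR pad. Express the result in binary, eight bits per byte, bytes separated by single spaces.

11011010 11110010 00011100 01110100 00001100 01000011 00000000

The 2-byte key repeats, so the effective keystream is 15 da 15 da 15 da 15.
byte 0: 207 ⊕  21 = 218
byte 1:  40 ⊕ 218 = 242
byte 2:   9 ⊕  21 =  28
byte 3: 174 ⊕ 218 = 116
byte 4:  25 ⊕  21 =  12
byte 5: 153 ⊕ 218 =  67
byte 6:  21 ⊕  21 =   0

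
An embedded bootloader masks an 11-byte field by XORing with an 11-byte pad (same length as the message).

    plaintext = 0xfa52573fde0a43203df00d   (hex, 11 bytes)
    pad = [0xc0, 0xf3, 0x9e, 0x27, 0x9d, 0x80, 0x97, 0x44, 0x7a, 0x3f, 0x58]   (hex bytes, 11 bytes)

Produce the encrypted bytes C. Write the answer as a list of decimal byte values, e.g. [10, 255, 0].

fa xor c0 = 3a
52 xor f3 = a1
57 xor 9e = c9
3f xor 27 = 18
de xor 9d = 43
0a xor 80 = 8a
43 xor 97 = d4
20 xor 44 = 64
3d xor 7a = 47
f0 xor 3f = cf
0d xor 58 = 55

[58, 161, 201, 24, 67, 138, 212, 100, 71, 207, 85]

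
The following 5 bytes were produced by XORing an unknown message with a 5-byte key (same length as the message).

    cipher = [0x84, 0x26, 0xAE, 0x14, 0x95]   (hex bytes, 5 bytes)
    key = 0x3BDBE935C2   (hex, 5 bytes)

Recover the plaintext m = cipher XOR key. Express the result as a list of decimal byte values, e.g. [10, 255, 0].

byte 0: 84 xor 3b = bf
byte 1: 26 xor db = fd
byte 2: ae xor e9 = 47
byte 3: 14 xor 35 = 21
byte 4: 95 xor c2 = 57

[191, 253, 71, 33, 87]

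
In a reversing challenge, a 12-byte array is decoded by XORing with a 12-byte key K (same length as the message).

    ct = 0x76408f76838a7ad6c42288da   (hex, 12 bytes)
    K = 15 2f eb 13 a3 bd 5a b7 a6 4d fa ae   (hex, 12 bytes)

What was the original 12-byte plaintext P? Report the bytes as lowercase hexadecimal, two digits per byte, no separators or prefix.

636f646520372061626f7274

XOR is its own inverse, so applying the key byte-wise gives the result directly.
76 ^ 15 = 63
40 ^ 2f = 6f
8f ^ eb = 64
76 ^ 13 = 65
83 ^ a3 = 20
8a ^ bd = 37
7a ^ 5a = 20
d6 ^ b7 = 61
c4 ^ a6 = 62
22 ^ 4d = 6f
88 ^ fa = 72
da ^ ae = 74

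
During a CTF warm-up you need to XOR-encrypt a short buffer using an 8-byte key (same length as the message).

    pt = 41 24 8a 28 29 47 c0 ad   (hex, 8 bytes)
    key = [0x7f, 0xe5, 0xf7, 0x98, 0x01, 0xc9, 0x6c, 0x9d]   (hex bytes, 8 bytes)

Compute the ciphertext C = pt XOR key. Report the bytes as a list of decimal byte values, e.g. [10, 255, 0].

41 xor 7f = 3e
24 xor e5 = c1
8a xor f7 = 7d
28 xor 98 = b0
29 xor 01 = 28
47 xor c9 = 8e
c0 xor 6c = ac
ad xor 9d = 30

[62, 193, 125, 176, 40, 142, 172, 48]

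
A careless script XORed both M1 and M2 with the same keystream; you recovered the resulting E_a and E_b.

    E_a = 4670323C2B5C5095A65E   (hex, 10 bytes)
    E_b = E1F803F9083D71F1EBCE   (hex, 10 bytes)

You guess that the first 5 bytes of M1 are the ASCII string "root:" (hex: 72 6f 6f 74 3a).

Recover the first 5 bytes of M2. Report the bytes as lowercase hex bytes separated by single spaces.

First, E_a ⊕ E_b = (M1 ⊕ K) ⊕ (M2 ⊕ K) = M1 ⊕ M2, so the key drops out. Then M2 = (M1 ⊕ M2) ⊕ M1 over the first 5 bytes.
byte 0: (46 ^ e1) ^ 72 = a7 ^ 72 = d5
byte 1: (70 ^ f8) ^ 6f = 88 ^ 6f = e7
byte 2: (32 ^ 03) ^ 6f = 31 ^ 6f = 5e
byte 3: (3c ^ f9) ^ 74 = c5 ^ 74 = b1
byte 4: (2b ^ 08) ^ 3a = 23 ^ 3a = 19

d5 e7 5e b1 19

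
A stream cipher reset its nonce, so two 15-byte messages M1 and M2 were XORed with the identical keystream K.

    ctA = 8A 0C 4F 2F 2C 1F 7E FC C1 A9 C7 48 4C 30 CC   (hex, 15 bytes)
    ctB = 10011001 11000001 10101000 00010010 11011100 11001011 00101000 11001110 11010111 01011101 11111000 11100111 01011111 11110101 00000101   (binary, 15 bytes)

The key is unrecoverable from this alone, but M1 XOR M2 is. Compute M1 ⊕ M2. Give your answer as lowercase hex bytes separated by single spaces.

ctA ⊕ ctB = (M1 ⊕ K) ⊕ (M2 ⊕ K) = M1 ⊕ M2 — the shared key cancels under XOR.
byte 0: 138 ^ 153 =  19
byte 1:  12 ^ 193 = 205
byte 2:  79 ^ 168 = 231
byte 3:  47 ^  18 =  61
byte 4:  44 ^ 220 = 240
byte 5:  31 ^ 203 = 212
byte 6: 126 ^  40 =  86
byte 7: 252 ^ 206 =  50
byte 8: 193 ^ 215 =  22
byte 9: 169 ^  93 = 244
byte 10: 199 ^ 248 =  63
byte 11:  72 ^ 231 = 175
byte 12:  76 ^  95 =  19
byte 13:  48 ^ 245 = 197
byte 14: 204 ^   5 = 201

13 cd e7 3d f0 d4 56 32 16 f4 3f af 13 c5 c9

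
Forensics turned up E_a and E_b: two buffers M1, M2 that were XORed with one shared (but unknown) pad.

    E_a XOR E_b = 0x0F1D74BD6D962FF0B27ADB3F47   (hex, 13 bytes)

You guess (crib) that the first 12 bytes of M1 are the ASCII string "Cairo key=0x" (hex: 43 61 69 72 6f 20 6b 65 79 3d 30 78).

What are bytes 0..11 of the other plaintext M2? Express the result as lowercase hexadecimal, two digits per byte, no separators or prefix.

Since E_a ⊕ E_b = M1 ⊕ M2, XORing with the guessed M1 bytes yields the corresponding M2 bytes: M2 = (E_a ⊕ E_b) ⊕ M1.
byte 0: 0f xor 43 = 4c
byte 1: 1d xor 61 = 7c
byte 2: 74 xor 69 = 1d
byte 3: bd xor 72 = cf
byte 4: 6d xor 6f = 02
byte 5: 96 xor 20 = b6
byte 6: 2f xor 6b = 44
byte 7: f0 xor 65 = 95
byte 8: b2 xor 79 = cb
byte 9: 7a xor 3d = 47
byte 10: db xor 30 = eb
byte 11: 3f xor 78 = 47

4c7c1dcf02b64495cb47eb47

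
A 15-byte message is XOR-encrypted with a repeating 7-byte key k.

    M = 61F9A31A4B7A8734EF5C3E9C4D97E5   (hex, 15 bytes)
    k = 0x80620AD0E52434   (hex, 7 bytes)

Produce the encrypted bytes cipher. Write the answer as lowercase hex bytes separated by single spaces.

e1 9b a9 ca ae 5e b3 b4 8d 56 ee 79 69 a3 65

The 7-byte key repeats, so the effective keystream is 80 62 0a d0 e5 24 34 80 62 0a d0 e5 24 34 80.
byte 0: 61 XOR 80 = e1
byte 1: f9 XOR 62 = 9b
byte 2: a3 XOR 0a = a9
byte 3: 1a XOR d0 = ca
byte 4: 4b XOR e5 = ae
byte 5: 7a XOR 24 = 5e
byte 6: 87 XOR 34 = b3
byte 7: 34 XOR 80 = b4
byte 8: ef XOR 62 = 8d
byte 9: 5c XOR 0a = 56
byte 10: 3e XOR d0 = ee
byte 11: 9c XOR e5 = 79
byte 12: 4d XOR 24 = 69
byte 13: 97 XOR 34 = a3
byte 14: e5 XOR 80 = 65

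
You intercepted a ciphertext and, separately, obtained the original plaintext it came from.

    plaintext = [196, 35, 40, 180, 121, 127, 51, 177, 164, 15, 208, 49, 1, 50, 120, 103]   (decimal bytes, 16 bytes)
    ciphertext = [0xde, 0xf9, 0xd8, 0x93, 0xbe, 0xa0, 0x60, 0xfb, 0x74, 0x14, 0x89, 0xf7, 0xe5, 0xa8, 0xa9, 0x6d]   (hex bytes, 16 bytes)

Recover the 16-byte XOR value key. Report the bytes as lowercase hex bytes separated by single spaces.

Since ciphertext = plaintext ⊕ key, XORing both sides with plaintext gives key = plaintext ⊕ ciphertext.
196 XOR 222 =  26
 35 XOR 249 = 218
 40 XOR 216 = 240
180 XOR 147 =  39
121 XOR 190 = 199
127 XOR 160 = 223
 51 XOR  96 =  83
177 XOR 251 =  74
164 XOR 116 = 208
 15 XOR  20 =  27
208 XOR 137 =  89
 49 XOR 247 = 198
  1 XOR 229 = 228
 50 XOR 168 = 154
120 XOR 169 = 209
103 XOR 109 =  10

1a da f0 27 c7 df 53 4a d0 1b 59 c6 e4 9a d1 0a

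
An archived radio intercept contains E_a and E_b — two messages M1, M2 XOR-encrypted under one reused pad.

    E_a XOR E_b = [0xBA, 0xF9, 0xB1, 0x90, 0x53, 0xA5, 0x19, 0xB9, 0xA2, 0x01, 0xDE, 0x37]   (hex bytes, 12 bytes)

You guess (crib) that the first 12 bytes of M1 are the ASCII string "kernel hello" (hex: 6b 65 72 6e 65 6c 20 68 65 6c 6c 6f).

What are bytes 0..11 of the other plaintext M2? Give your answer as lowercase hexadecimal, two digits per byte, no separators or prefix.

Since E_a ⊕ E_b = M1 ⊕ M2, XORing with the guessed M1 bytes yields the corresponding M2 bytes: M2 = (E_a ⊕ E_b) ⊕ M1.
byte 0: ba ^ 6b = d1
byte 1: f9 ^ 65 = 9c
byte 2: b1 ^ 72 = c3
byte 3: 90 ^ 6e = fe
byte 4: 53 ^ 65 = 36
byte 5: a5 ^ 6c = c9
byte 6: 19 ^ 20 = 39
byte 7: b9 ^ 68 = d1
byte 8: a2 ^ 65 = c7
byte 9: 01 ^ 6c = 6d
byte 10: de ^ 6c = b2
byte 11: 37 ^ 6f = 58

d19cc3fe36c939d1c76db258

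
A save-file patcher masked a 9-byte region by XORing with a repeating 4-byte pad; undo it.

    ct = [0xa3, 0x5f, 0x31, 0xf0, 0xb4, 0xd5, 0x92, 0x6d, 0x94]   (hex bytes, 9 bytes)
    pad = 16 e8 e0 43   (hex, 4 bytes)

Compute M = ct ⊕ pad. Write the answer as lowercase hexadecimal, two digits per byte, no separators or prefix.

b5b7d1b3a23d722e82

The 4-byte key repeats, so the effective keystream is 16 e8 e0 43 16 e8 e0 43 16.
byte 0: 163 XOR  22 = 181
byte 1:  95 XOR 232 = 183
byte 2:  49 XOR 224 = 209
byte 3: 240 XOR  67 = 179
byte 4: 180 XOR  22 = 162
byte 5: 213 XOR 232 =  61
byte 6: 146 XOR 224 = 114
byte 7: 109 XOR  67 =  46
byte 8: 148 XOR  22 = 130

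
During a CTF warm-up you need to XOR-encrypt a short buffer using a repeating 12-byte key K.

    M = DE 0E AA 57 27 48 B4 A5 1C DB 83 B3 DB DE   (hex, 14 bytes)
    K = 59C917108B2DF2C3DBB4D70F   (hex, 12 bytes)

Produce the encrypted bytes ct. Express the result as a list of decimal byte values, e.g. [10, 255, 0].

The 12-byte key repeats, so the effective keystream is 59 c9 17 10 8b 2d f2 c3 db b4 d7 0f 59 c9.
byte 0: de ^ 59 = 87
byte 1: 0e ^ c9 = c7
byte 2: aa ^ 17 = bd
byte 3: 57 ^ 10 = 47
byte 4: 27 ^ 8b = ac
byte 5: 48 ^ 2d = 65
byte 6: b4 ^ f2 = 46
byte 7: a5 ^ c3 = 66
byte 8: 1c ^ db = c7
byte 9: db ^ b4 = 6f
byte 10: 83 ^ d7 = 54
byte 11: b3 ^ 0f = bc
byte 12: db ^ 59 = 82
byte 13: de ^ c9 = 17

[135, 199, 189, 71, 172, 101, 70, 102, 199, 111, 84, 188, 130, 23]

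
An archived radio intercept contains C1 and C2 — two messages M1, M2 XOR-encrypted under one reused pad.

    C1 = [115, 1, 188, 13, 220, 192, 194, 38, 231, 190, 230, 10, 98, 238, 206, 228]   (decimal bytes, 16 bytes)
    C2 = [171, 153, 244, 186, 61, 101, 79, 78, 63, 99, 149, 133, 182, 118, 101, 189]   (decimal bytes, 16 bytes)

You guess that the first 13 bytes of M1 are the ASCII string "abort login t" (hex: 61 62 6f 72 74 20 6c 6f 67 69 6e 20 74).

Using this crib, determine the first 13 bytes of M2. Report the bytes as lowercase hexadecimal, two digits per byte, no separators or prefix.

b9fa27c59585e107bfb41dafa0

First, C1 ⊕ C2 = (M1 ⊕ K) ⊕ (M2 ⊕ K) = M1 ⊕ M2, so the key drops out. Then M2 = (M1 ⊕ M2) ⊕ M1 over the first 13 bytes.
byte 0: (73 XOR ab) XOR 61 = d8 XOR 61 = b9
byte 1: (01 XOR 99) XOR 62 = 98 XOR 62 = fa
byte 2: (bc XOR f4) XOR 6f = 48 XOR 6f = 27
byte 3: (0d XOR ba) XOR 72 = b7 XOR 72 = c5
byte 4: (dc XOR 3d) XOR 74 = e1 XOR 74 = 95
byte 5: (c0 XOR 65) XOR 20 = a5 XOR 20 = 85
byte 6: (c2 XOR 4f) XOR 6c = 8d XOR 6c = e1
byte 7: (26 XOR 4e) XOR 6f = 68 XOR 6f = 07
byte 8: (e7 XOR 3f) XOR 67 = d8 XOR 67 = bf
byte 9: (be XOR 63) XOR 69 = dd XOR 69 = b4
byte 10: (e6 XOR 95) XOR 6e = 73 XOR 6e = 1d
byte 11: (0a XOR 85) XOR 20 = 8f XOR 20 = af
byte 12: (62 XOR b6) XOR 74 = d4 XOR 74 = a0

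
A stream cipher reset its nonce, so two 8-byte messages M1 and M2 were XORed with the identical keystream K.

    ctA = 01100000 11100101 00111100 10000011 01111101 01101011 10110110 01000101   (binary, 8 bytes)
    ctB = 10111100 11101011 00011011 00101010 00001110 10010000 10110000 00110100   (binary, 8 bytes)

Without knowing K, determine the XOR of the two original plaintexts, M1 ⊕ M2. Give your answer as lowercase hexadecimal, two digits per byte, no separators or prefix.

ctA ⊕ ctB = (M1 ⊕ K) ⊕ (M2 ⊕ K) = M1 ⊕ M2 — the shared key cancels under XOR.
byte 0: 01100000 ^ 10111100 = 11011100
byte 1: 11100101 ^ 11101011 = 00001110
byte 2: 00111100 ^ 00011011 = 00100111
byte 3: 10000011 ^ 00101010 = 10101001
byte 4: 01111101 ^ 00001110 = 01110011
byte 5: 01101011 ^ 10010000 = 11111011
byte 6: 10110110 ^ 10110000 = 00000110
byte 7: 01000101 ^ 00110100 = 01110001

dc0e27a973fb0671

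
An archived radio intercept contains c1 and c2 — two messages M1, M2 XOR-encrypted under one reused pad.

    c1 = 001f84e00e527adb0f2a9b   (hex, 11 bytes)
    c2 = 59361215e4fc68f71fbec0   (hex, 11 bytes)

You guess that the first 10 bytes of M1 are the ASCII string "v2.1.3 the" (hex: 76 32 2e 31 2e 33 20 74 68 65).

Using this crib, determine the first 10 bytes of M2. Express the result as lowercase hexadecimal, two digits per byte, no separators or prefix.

2f1bb8c4c49d325878f1

First, c1 ⊕ c2 = (M1 ⊕ K) ⊕ (M2 ⊕ K) = M1 ⊕ M2, so the key drops out. Then M2 = (M1 ⊕ M2) ⊕ M1 over the first 10 bytes.
byte 0: (00 ⊕ 59) ⊕ 76 = 59 ⊕ 76 = 2f
byte 1: (1f ⊕ 36) ⊕ 32 = 29 ⊕ 32 = 1b
byte 2: (84 ⊕ 12) ⊕ 2e = 96 ⊕ 2e = b8
byte 3: (e0 ⊕ 15) ⊕ 31 = f5 ⊕ 31 = c4
byte 4: (0e ⊕ e4) ⊕ 2e = ea ⊕ 2e = c4
byte 5: (52 ⊕ fc) ⊕ 33 = ae ⊕ 33 = 9d
byte 6: (7a ⊕ 68) ⊕ 20 = 12 ⊕ 20 = 32
byte 7: (db ⊕ f7) ⊕ 74 = 2c ⊕ 74 = 58
byte 8: (0f ⊕ 1f) ⊕ 68 = 10 ⊕ 68 = 78
byte 9: (2a ⊕ be) ⊕ 65 = 94 ⊕ 65 = f1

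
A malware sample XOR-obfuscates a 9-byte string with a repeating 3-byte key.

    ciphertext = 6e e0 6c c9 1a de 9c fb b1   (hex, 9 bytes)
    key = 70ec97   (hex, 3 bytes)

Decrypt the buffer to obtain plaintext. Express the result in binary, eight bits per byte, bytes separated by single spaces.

The 3-byte key repeats, so the effective keystream is 70 ec 97 70 ec 97 70 ec 97.
byte 0: 01101110 ⊕ 01110000 = 00011110
byte 1: 11100000 ⊕ 11101100 = 00001100
byte 2: 01101100 ⊕ 10010111 = 11111011
byte 3: 11001001 ⊕ 01110000 = 10111001
byte 4: 00011010 ⊕ 11101100 = 11110110
byte 5: 11011110 ⊕ 10010111 = 01001001
byte 6: 10011100 ⊕ 01110000 = 11101100
byte 7: 11111011 ⊕ 11101100 = 00010111
byte 8: 10110001 ⊕ 10010111 = 00100110

00011110 00001100 11111011 10111001 11110110 01001001 11101100 00010111 00100110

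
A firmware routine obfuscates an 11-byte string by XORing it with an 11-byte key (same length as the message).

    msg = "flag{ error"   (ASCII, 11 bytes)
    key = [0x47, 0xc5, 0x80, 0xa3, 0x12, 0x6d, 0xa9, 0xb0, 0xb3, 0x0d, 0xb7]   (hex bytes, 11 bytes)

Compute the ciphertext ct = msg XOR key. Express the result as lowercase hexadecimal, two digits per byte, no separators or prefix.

21a9e1c4694dccc2c162c5

byte 0: 66 XOR 47 = 21
byte 1: 6c XOR c5 = a9
byte 2: 61 XOR 80 = e1
byte 3: 67 XOR a3 = c4
byte 4: 7b XOR 12 = 69
byte 5: 20 XOR 6d = 4d
byte 6: 65 XOR a9 = cc
byte 7: 72 XOR b0 = c2
byte 8: 72 XOR b3 = c1
byte 9: 6f XOR 0d = 62
byte 10: 72 XOR b7 = c5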